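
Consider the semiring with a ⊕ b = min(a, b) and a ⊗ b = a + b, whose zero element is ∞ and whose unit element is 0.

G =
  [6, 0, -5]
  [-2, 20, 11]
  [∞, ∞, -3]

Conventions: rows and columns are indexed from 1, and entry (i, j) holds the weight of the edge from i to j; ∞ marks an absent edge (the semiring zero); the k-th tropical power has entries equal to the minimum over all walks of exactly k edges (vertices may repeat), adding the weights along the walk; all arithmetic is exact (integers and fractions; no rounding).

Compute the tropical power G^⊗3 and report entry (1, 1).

G^⊗2:
  [-2, 6, -8]
  [4, -2, -7]
  [∞, ∞, -6]
G^⊗3:
  [4, -2, -11]
  [-4, 4, -10]
  [∞, ∞, -9]
Key observation: the optimum is the walk 1->1->2->1, with weight 6 + 0 + (-2) = 4.
Optimal value attained by: walk 1->1->2->1.
Answer: (G^⊗3)[1][1] = 4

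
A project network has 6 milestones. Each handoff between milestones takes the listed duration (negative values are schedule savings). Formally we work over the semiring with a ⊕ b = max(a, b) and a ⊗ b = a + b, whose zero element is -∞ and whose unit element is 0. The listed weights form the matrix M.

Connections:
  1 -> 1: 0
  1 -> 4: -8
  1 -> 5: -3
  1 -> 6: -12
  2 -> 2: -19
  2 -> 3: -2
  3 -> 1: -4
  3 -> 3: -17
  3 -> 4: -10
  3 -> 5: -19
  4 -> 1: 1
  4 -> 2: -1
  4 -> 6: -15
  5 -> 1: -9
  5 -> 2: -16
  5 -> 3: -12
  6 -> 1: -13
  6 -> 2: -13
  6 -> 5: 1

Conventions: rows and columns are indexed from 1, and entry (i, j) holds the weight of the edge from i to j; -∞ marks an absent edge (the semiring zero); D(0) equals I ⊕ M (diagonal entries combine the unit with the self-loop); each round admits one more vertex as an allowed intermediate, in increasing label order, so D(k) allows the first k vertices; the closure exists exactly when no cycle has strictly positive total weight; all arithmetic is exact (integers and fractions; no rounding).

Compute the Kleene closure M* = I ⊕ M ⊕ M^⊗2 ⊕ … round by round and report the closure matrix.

D(0):
  [0, -∞, -∞, -8, -3, -12]
  [-∞, 0, -2, -∞, -∞, -∞]
  [-4, -∞, 0, -10, -19, -∞]
  [1, -1, -∞, 0, -∞, -15]
  [-9, -16, -12, -∞, 0, -∞]
  [-13, -13, -∞, -∞, 1, 0]
D(1):
  [0, -∞, -∞, -8, -3, -12]
  [-∞, 0, -2, -∞, -∞, -∞]
  [-4, -∞, 0, -10, -7, -16]
  [1, -1, -∞, 0, -2, -11]
  [-9, -16, -12, -17, 0, -21]
  [-13, -13, -∞, -21, 1, 0]
D(2):
  [0, -∞, -∞, -8, -3, -12]
  [-∞, 0, -2, -∞, -∞, -∞]
  [-4, -∞, 0, -10, -7, -16]
  [1, -1, -3, 0, -2, -11]
  [-9, -16, -12, -17, 0, -21]
  [-13, -13, -15, -21, 1, 0]
D(3):
  [0, -∞, -∞, -8, -3, -12]
  [-6, 0, -2, -12, -9, -18]
  [-4, -∞, 0, -10, -7, -16]
  [1, -1, -3, 0, -2, -11]
  [-9, -16, -12, -17, 0, -21]
  [-13, -13, -15, -21, 1, 0]
D(4):
  [0, -9, -11, -8, -3, -12]
  [-6, 0, -2, -12, -9, -18]
  [-4, -11, 0, -10, -7, -16]
  [1, -1, -3, 0, -2, -11]
  [-9, -16, -12, -17, 0, -21]
  [-13, -13, -15, -21, 1, 0]
D(5):
  [0, -9, -11, -8, -3, -12]
  [-6, 0, -2, -12, -9, -18]
  [-4, -11, 0, -10, -7, -16]
  [1, -1, -3, 0, -2, -11]
  [-9, -16, -12, -17, 0, -21]
  [-8, -13, -11, -16, 1, 0]
D(6):
  [0, -9, -11, -8, -3, -12]
  [-6, 0, -2, -12, -9, -18]
  [-4, -11, 0, -10, -7, -16]
  [1, -1, -3, 0, -2, -11]
  [-9, -16, -12, -17, 0, -21]
  [-8, -13, -11, -16, 1, 0]
Answer: M* = [[0, -9, -11, -8, -3, -12], [-6, 0, -2, -12, -9, -18], [-4, -11, 0, -10, -7, -16], [1, -1, -3, 0, -2, -11], [-9, -16, -12, -17, 0, -21], [-8, -13, -11, -16, 1, 0]]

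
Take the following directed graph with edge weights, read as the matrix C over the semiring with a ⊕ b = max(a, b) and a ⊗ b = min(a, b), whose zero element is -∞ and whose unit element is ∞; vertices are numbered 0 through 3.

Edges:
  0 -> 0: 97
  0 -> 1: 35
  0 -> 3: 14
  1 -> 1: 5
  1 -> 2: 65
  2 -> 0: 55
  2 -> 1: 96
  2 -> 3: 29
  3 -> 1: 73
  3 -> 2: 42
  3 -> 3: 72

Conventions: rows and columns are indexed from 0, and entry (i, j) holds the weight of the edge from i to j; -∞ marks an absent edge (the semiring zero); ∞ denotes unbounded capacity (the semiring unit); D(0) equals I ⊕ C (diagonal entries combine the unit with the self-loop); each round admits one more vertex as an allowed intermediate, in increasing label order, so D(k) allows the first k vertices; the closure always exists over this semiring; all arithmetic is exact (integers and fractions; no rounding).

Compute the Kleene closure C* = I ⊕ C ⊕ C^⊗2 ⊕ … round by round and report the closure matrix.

D(0):
  [∞, 35, -∞, 14]
  [-∞, ∞, 65, -∞]
  [55, 96, ∞, 29]
  [-∞, 73, 42, ∞]
D(1):
  [∞, 35, -∞, 14]
  [-∞, ∞, 65, -∞]
  [55, 96, ∞, 29]
  [-∞, 73, 42, ∞]
D(2):
  [∞, 35, 35, 14]
  [-∞, ∞, 65, -∞]
  [55, 96, ∞, 29]
  [-∞, 73, 65, ∞]
D(3):
  [∞, 35, 35, 29]
  [55, ∞, 65, 29]
  [55, 96, ∞, 29]
  [55, 73, 65, ∞]
D(4):
  [∞, 35, 35, 29]
  [55, ∞, 65, 29]
  [55, 96, ∞, 29]
  [55, 73, 65, ∞]
Answer: C* = [[∞, 35, 35, 29], [55, ∞, 65, 29], [55, 96, ∞, 29], [55, 73, 65, ∞]]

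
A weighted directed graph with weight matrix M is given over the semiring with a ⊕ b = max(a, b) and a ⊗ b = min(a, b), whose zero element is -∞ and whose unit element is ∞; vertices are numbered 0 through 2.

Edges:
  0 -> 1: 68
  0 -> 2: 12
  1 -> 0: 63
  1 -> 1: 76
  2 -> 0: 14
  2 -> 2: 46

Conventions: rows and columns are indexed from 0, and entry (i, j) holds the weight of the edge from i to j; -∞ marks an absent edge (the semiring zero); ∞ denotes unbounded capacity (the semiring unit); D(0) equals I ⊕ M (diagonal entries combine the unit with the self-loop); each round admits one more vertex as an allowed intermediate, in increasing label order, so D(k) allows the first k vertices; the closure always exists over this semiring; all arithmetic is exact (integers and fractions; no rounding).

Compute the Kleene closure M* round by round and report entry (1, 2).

D(0):
  [∞, 68, 12]
  [63, ∞, -∞]
  [14, -∞, ∞]
D(1):
  [∞, 68, 12]
  [63, ∞, 12]
  [14, 14, ∞]
D(2):
  [∞, 68, 12]
  [63, ∞, 12]
  [14, 14, ∞]
D(3):
  [∞, 68, 12]
  [63, ∞, 12]
  [14, 14, ∞]
Answer: M*[1][2] = 12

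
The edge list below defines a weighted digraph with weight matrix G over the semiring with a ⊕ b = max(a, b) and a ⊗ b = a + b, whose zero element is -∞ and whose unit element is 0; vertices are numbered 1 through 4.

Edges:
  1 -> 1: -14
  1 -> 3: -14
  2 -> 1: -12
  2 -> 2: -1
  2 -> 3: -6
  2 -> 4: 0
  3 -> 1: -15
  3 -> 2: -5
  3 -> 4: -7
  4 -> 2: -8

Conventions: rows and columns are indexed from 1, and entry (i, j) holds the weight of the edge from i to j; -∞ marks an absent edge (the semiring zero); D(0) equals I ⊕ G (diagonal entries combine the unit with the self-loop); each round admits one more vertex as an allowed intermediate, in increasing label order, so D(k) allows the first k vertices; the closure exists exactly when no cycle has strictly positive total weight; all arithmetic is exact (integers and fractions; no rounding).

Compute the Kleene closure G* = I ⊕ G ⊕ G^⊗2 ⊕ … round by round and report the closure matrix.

D(0):
  [0, -∞, -14, -∞]
  [-12, 0, -6, 0]
  [-15, -5, 0, -7]
  [-∞, -8, -∞, 0]
D(1):
  [0, -∞, -14, -∞]
  [-12, 0, -6, 0]
  [-15, -5, 0, -7]
  [-∞, -8, -∞, 0]
D(2):
  [0, -∞, -14, -∞]
  [-12, 0, -6, 0]
  [-15, -5, 0, -5]
  [-20, -8, -14, 0]
D(3):
  [0, -19, -14, -19]
  [-12, 0, -6, 0]
  [-15, -5, 0, -5]
  [-20, -8, -14, 0]
D(4):
  [0, -19, -14, -19]
  [-12, 0, -6, 0]
  [-15, -5, 0, -5]
  [-20, -8, -14, 0]
Answer: G* = [[0, -19, -14, -19], [-12, 0, -6, 0], [-15, -5, 0, -5], [-20, -8, -14, 0]]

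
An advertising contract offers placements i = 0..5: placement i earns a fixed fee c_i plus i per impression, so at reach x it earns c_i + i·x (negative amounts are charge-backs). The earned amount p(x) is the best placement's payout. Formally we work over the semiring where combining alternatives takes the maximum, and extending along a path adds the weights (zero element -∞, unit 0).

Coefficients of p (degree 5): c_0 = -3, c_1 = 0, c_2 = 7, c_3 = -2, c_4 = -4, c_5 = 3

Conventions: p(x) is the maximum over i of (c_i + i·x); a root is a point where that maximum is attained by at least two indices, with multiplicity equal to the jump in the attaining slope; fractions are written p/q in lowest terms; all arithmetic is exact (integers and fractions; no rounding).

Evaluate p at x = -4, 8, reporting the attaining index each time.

p(-4) = max(-3+0·(-4)=-3, 0+1·(-4)=-4, 7+2·(-4)=-1, -2+3·(-4)=-14, -4+4·(-4)=-20, 3+5·(-4)=-17) = -1 (attained by i=2)
p(8) = max(-3+0·8=-3, 0+1·8=8, 7+2·8=23, -2+3·8=22, -4+4·8=28, 3+5·8=43) = 43 (attained by i=5)
Answer: p(-4) = -1; p(8) = 43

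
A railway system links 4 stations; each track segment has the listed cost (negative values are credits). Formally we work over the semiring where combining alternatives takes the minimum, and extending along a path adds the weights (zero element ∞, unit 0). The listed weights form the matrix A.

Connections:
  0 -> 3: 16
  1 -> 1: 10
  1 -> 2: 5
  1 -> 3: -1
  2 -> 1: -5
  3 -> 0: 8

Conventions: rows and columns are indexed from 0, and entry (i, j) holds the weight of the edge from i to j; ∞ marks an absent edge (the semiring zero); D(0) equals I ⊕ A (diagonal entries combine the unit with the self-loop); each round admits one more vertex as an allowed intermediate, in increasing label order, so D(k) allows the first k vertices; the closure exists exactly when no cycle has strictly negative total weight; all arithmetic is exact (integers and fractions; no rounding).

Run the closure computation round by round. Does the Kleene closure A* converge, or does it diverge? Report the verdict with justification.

D(0):
  [0, ∞, ∞, 16]
  [∞, 0, 5, -1]
  [∞, -5, 0, ∞]
  [8, ∞, ∞, 0]
D(1):
  [0, ∞, ∞, 16]
  [∞, 0, 5, -1]
  [∞, -5, 0, ∞]
  [8, ∞, ∞, 0]
D(2):
  [0, ∞, ∞, 16]
  [∞, 0, 5, -1]
  [∞, -5, 0, -6]
  [8, ∞, ∞, 0]
D(3):
  [0, ∞, ∞, 16]
  [∞, 0, 5, -1]
  [∞, -5, 0, -6]
  [8, ∞, ∞, 0]
D(4):
  [0, ∞, ∞, 16]
  [7, 0, 5, -1]
  [2, -5, 0, -6]
  [8, ∞, ∞, 0]
Key observation: every diagonal entry stays at the unit through all rounds, so no improving cycle exists.
Answer: CONVERGES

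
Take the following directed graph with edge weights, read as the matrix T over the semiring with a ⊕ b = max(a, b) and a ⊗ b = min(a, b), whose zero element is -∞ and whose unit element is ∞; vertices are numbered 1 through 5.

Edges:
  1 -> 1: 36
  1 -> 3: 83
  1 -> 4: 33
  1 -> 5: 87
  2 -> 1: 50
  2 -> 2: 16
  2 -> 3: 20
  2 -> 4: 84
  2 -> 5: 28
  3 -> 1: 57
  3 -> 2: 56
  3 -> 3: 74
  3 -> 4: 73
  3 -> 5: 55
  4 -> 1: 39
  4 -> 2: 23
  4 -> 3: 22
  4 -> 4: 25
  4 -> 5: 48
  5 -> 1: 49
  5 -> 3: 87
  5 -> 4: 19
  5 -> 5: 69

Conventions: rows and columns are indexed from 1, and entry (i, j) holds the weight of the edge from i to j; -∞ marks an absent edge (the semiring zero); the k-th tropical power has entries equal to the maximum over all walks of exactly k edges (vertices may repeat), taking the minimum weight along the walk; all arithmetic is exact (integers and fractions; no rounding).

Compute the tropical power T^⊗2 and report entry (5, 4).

T^⊗2:
  [57, 56, 87, 73, 69]
  [39, 23, 50, 33, 50]
  [57, 56, 74, 73, 57]
  [48, 23, 48, 33, 48]
  [57, 56, 74, 73, 69]
Key observation: the optimum is the walk 5->3->4, with weight 87 min 73 = 73.
Optimal value attained by: walk 5->3->4.
Answer: (T^⊗2)[5][4] = 73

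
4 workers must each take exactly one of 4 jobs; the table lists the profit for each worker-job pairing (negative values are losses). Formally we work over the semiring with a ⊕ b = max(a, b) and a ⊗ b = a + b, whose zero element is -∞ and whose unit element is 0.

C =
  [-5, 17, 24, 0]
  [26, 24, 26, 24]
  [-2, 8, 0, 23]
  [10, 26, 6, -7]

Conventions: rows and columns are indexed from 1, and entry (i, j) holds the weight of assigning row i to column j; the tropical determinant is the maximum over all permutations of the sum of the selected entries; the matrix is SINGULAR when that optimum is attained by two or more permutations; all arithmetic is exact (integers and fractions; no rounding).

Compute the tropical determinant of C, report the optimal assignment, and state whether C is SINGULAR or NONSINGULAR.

σ = (1, 2, 3, 4): (-5) + 24 + 0 + (-7) = 12
σ = (1, 2, 4, 3): (-5) + 24 + 23 + 6 = 48
σ = (1, 3, 2, 4): (-5) + 26 + 8 + (-7) = 22
σ = (1, 3, 4, 2): (-5) + 26 + 23 + 26 = 70
σ = (1, 4, 2, 3): (-5) + 24 + 8 + 6 = 33
σ = (1, 4, 3, 2): (-5) + 24 + 0 + 26 = 45
σ = (2, 1, 3, 4): 17 + 26 + 0 + (-7) = 36
σ = (2, 1, 4, 3): 17 + 26 + 23 + 6 = 72
σ = (2, 3, 1, 4): 17 + 26 + (-2) + (-7) = 34
σ = (2, 3, 4, 1): 17 + 26 + 23 + 10 = 76
σ = (2, 4, 1, 3): 17 + 24 + (-2) + 6 = 45
σ = (2, 4, 3, 1): 17 + 24 + 0 + 10 = 51
σ = (3, 1, 2, 4): 24 + 26 + 8 + (-7) = 51
σ = (3, 1, 4, 2): 24 + 26 + 23 + 26 = 99
σ = (3, 2, 1, 4): 24 + 24 + (-2) + (-7) = 39
σ = (3, 2, 4, 1): 24 + 24 + 23 + 10 = 81
σ = (3, 4, 1, 2): 24 + 24 + (-2) + 26 = 72
σ = (3, 4, 2, 1): 24 + 24 + 8 + 10 = 66
σ = (4, 1, 2, 3): 0 + 26 + 8 + 6 = 40
σ = (4, 1, 3, 2): 0 + 26 + 0 + 26 = 52
σ = (4, 2, 1, 3): 0 + 24 + (-2) + 6 = 28
σ = (4, 2, 3, 1): 0 + 24 + 0 + 10 = 34
σ = (4, 3, 1, 2): 0 + 26 + (-2) + 26 = 50
σ = (4, 3, 2, 1): 0 + 26 + 8 + 10 = 44
Optimal value attained by: σ = (3, 1, 4, 2).
Answer: det⊕(C) = 99; verdict: NONSINGULAR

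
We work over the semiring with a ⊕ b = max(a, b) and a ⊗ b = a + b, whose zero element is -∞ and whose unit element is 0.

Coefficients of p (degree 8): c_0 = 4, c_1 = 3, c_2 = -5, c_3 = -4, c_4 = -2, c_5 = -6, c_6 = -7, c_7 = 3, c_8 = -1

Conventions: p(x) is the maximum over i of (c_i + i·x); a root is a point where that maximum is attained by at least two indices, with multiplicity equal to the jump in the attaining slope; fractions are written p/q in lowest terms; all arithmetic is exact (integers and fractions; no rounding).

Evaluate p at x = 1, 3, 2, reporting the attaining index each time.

p(1) = max(4+0·1=4, 3+1·1=4, -5+2·1=-3, -4+3·1=-1, -2+4·1=2, -6+5·1=-1, -7+6·1=-1, 3+7·1=10, -1+8·1=7) = 10 (attained by i=7)
p(3) = max(4+0·3=4, 3+1·3=6, -5+2·3=1, -4+3·3=5, -2+4·3=10, -6+5·3=9, -7+6·3=11, 3+7·3=24, -1+8·3=23) = 24 (attained by i=7)
p(2) = max(4+0·2=4, 3+1·2=5, -5+2·2=-1, -4+3·2=2, -2+4·2=6, -6+5·2=4, -7+6·2=5, 3+7·2=17, -1+8·2=15) = 17 (attained by i=7)
Answer: p(1) = 10; p(3) = 24; p(2) = 17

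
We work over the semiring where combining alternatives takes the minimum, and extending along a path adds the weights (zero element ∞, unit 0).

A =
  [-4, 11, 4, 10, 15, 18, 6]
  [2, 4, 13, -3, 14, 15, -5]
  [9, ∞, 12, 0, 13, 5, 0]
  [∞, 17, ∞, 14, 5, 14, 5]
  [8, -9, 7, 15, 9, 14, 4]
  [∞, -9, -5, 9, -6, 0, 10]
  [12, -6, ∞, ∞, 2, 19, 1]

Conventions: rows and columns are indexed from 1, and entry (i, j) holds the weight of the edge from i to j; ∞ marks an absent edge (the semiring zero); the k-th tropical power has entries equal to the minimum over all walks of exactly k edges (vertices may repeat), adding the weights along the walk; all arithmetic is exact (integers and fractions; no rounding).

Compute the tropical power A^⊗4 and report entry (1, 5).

A^⊗2:
  [-8, 0, 0, 4, 8, 9, 2]
  [-2, -11, 6, 1, -3, 11, -4]
  [5, -6, 0, 12, -1, 5, 1]
  [13, -4, 9, 14, 7, 14, 6]
  [-7, -5, 4, -12, 5, 6, -14]
  [-7, -15, -5, -12, -6, 0, -14]
  [-4, -7, 7, -9, 3, 9, -11]
A^⊗3:
  [-12, -4, -4, -3, 3, 5, -5]
  [-9, -12, 2, -14, -2, 4, -16]
  [-4, -10, 0, -9, -1, 5, -11]
  [-2, -2, 9, -7, 8, 11, -9]
  [-11, -20, -3, -8, -12, 2, -13]
  [-13, -20, -5, -18, -12, 0, -20]
  [-8, -17, 0, -10, -9, 5, -12]
A^⊗4:
  [-16, -11, -8, -7, -3, 1, -9]
  [-13, -22, -5, -15, -14, 0, -17]
  [-8, -17, 0, -13, -9, 5, -15]
  [-6, -15, 2, -5, -7, 7, -8]
  [-18, -21, -7, -23, -11, -5, -25]
  [-18, -26, -9, -23, -18, -5, -25]
  [-15, -18, -4, -20, -10, -2, -22]
Key observation: the optimum is the walk 1->7->2->7->5, with weight 6 + (-6) + (-5) + 2 = -3.
Optimal value attained by: walk 1->7->2->7->5.
Answer: (A^⊗4)[1][5] = -3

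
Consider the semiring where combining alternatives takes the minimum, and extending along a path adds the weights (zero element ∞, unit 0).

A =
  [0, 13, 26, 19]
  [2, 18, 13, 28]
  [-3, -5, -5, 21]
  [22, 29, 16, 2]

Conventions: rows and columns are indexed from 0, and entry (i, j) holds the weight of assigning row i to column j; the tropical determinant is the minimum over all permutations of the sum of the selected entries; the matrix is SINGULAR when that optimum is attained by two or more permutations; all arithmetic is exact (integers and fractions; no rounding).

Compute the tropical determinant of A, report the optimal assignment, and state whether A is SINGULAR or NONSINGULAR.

σ = (0, 1, 2, 3): 0 + 18 + (-5) + 2 = 15
σ = (0, 1, 3, 2): 0 + 18 + 21 + 16 = 55
σ = (0, 2, 1, 3): 0 + 13 + (-5) + 2 = 10
σ = (0, 2, 3, 1): 0 + 13 + 21 + 29 = 63
σ = (0, 3, 1, 2): 0 + 28 + (-5) + 16 = 39
σ = (0, 3, 2, 1): 0 + 28 + (-5) + 29 = 52
σ = (1, 0, 2, 3): 13 + 2 + (-5) + 2 = 12
σ = (1, 0, 3, 2): 13 + 2 + 21 + 16 = 52
σ = (1, 2, 0, 3): 13 + 13 + (-3) + 2 = 25
σ = (1, 2, 3, 0): 13 + 13 + 21 + 22 = 69
σ = (1, 3, 0, 2): 13 + 28 + (-3) + 16 = 54
σ = (1, 3, 2, 0): 13 + 28 + (-5) + 22 = 58
σ = (2, 0, 1, 3): 26 + 2 + (-5) + 2 = 25
σ = (2, 0, 3, 1): 26 + 2 + 21 + 29 = 78
σ = (2, 1, 0, 3): 26 + 18 + (-3) + 2 = 43
σ = (2, 1, 3, 0): 26 + 18 + 21 + 22 = 87
σ = (2, 3, 0, 1): 26 + 28 + (-3) + 29 = 80
σ = (2, 3, 1, 0): 26 + 28 + (-5) + 22 = 71
σ = (3, 0, 1, 2): 19 + 2 + (-5) + 16 = 32
σ = (3, 0, 2, 1): 19 + 2 + (-5) + 29 = 45
σ = (3, 1, 0, 2): 19 + 18 + (-3) + 16 = 50
σ = (3, 1, 2, 0): 19 + 18 + (-5) + 22 = 54
σ = (3, 2, 0, 1): 19 + 13 + (-3) + 29 = 58
σ = (3, 2, 1, 0): 19 + 13 + (-5) + 22 = 49
Optimal value attained by: σ = (0, 2, 1, 3).
Answer: det⊕(A) = 10; verdict: NONSINGULAR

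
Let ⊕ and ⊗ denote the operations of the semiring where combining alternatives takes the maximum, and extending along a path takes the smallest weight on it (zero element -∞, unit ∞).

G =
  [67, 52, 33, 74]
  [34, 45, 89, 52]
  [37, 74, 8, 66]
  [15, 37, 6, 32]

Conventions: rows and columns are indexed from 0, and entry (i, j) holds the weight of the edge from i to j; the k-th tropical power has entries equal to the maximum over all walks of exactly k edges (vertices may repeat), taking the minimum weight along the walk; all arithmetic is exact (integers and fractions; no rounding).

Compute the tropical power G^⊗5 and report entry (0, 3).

G^⊗2:
  [67, 52, 52, 67]
  [37, 74, 45, 66]
  [37, 45, 74, 52]
  [34, 37, 37, 37]
G^⊗3:
  [67, 52, 52, 67]
  [37, 45, 74, 52]
  [37, 74, 45, 66]
  [37, 37, 37, 37]
G^⊗4:
  [67, 52, 52, 67]
  [37, 74, 45, 66]
  [37, 45, 74, 52]
  [37, 37, 37, 37]
G^⊗5:
  [67, 52, 52, 67]
  [37, 45, 74, 52]
  [37, 74, 45, 66]
  [37, 37, 37, 37]
Key observation: the optimum is the walk 0->0->0->0->0->3, with weight 67 min 67 min 67 min 67 min 74 = 67.
Optimal value attained by: walk 0->0->0->0->0->3.
Answer: (G^⊗5)[0][3] = 67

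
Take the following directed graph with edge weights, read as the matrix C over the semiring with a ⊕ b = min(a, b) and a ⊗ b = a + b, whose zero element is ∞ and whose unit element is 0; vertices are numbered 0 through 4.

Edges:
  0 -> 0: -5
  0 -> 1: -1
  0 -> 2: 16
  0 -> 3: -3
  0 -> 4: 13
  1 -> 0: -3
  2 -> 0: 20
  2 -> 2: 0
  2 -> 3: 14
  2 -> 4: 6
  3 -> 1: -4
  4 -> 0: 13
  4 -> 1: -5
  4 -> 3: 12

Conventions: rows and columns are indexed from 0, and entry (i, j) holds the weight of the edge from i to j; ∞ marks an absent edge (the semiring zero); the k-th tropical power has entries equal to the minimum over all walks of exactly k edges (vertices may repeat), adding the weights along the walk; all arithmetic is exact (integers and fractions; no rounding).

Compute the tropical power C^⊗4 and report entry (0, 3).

C^⊗2:
  [-10, -7, 11, -8, 8]
  [-8, -4, 13, -6, 10]
  [15, 1, 0, 14, 6]
  [-7, ∞, ∞, ∞, ∞]
  [-8, 8, 29, 10, 26]
C^⊗3:
  [-15, -12, 6, -13, 3]
  [-13, -10, 8, -11, 5]
  [-2, 1, 0, 12, 6]
  [-12, -8, 9, -10, 6]
  [-13, -9, 8, -11, 5]
C^⊗4:
  [-20, -17, 1, -18, -2]
  [-18, -15, 3, -16, 0]
  [-7, -3, 0, -5, 6]
  [-17, -14, 4, -15, 1]
  [-18, -15, 3, -16, 0]
Key observation: the optimum is the walk 0->0->0->0->3, with weight (-5) + (-5) + (-5) + (-3) = -18.
Optimal value attained by: walk 0->0->0->0->3.
Answer: (C^⊗4)[0][3] = -18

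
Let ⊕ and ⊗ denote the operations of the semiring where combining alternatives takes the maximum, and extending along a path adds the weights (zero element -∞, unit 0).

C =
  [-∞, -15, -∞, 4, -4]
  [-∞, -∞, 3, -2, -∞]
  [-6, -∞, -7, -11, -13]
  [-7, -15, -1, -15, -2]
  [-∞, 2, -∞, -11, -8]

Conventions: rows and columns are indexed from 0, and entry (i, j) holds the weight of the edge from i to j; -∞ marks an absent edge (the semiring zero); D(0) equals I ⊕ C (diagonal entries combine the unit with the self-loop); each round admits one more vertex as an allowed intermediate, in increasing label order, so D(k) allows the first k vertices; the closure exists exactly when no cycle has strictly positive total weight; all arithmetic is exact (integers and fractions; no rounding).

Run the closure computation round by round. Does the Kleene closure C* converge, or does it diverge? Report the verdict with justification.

D(0):
  [0, -15, -∞, 4, -4]
  [-∞, 0, 3, -2, -∞]
  [-6, -∞, 0, -11, -13]
  [-7, -15, -1, 0, -2]
  [-∞, 2, -∞, -11, 0]
D(1):
  [0, -15, -∞, 4, -4]
  [-∞, 0, 3, -2, -∞]
  [-6, -21, 0, -2, -10]
  [-7, -15, -1, 0, -2]
  [-∞, 2, -∞, -11, 0]
D(2):
  [0, -15, -12, 4, -4]
  [-∞, 0, 3, -2, -∞]
  [-6, -21, 0, -2, -10]
  [-7, -15, -1, 0, -2]
  [-∞, 2, 5, 0, 0]
D(3):
  [0, -15, -12, 4, -4]
  [-3, 0, 3, 1, -7]
  [-6, -21, 0, -2, -10]
  [-7, -15, -1, 0, -2]
  [-1, 2, 5, 3, 0]
Detection: at round 4, diagonal entry (4, 4) turns strictly positive.
Key observation: the cycle 4->1->2->0->3->4 has total weight 2 + 3 + (-6) + 4 + (-2), which is strictly positive.
Answer: DIVERGES — positive cycle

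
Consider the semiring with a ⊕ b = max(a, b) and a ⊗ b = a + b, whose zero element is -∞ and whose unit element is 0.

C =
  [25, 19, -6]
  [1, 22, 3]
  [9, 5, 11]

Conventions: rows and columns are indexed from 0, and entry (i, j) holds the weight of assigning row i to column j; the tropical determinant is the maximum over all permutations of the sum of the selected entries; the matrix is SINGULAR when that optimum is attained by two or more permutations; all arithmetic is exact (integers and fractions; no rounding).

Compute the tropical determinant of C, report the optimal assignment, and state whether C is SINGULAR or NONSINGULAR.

σ = (0, 1, 2): 25 + 22 + 11 = 58
σ = (0, 2, 1): 25 + 3 + 5 = 33
σ = (1, 0, 2): 19 + 1 + 11 = 31
σ = (1, 2, 0): 19 + 3 + 9 = 31
σ = (2, 0, 1): (-6) + 1 + 5 = 0
σ = (2, 1, 0): (-6) + 22 + 9 = 25
Optimal value attained by: σ = (0, 1, 2).
Answer: det⊕(C) = 58; verdict: NONSINGULAR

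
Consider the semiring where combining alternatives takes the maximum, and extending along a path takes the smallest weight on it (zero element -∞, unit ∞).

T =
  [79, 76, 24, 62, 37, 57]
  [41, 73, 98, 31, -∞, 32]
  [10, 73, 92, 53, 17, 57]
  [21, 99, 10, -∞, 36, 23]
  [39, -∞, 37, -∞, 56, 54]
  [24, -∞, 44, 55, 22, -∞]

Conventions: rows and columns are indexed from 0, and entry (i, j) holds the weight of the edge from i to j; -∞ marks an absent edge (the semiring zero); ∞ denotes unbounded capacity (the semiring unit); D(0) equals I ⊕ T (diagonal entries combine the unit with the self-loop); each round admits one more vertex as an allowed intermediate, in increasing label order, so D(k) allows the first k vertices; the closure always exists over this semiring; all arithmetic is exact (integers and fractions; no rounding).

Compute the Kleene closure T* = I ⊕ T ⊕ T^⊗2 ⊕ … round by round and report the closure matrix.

D(0):
  [∞, 76, 24, 62, 37, 57]
  [41, ∞, 98, 31, -∞, 32]
  [10, 73, ∞, 53, 17, 57]
  [21, 99, 10, ∞, 36, 23]
  [39, -∞, 37, -∞, ∞, 54]
  [24, -∞, 44, 55, 22, ∞]
D(1):
  [∞, 76, 24, 62, 37, 57]
  [41, ∞, 98, 41, 37, 41]
  [10, 73, ∞, 53, 17, 57]
  [21, 99, 21, ∞, 36, 23]
  [39, 39, 37, 39, ∞, 54]
  [24, 24, 44, 55, 24, ∞]
D(2):
  [∞, 76, 76, 62, 37, 57]
  [41, ∞, 98, 41, 37, 41]
  [41, 73, ∞, 53, 37, 57]
  [41, 99, 98, ∞, 37, 41]
  [39, 39, 39, 39, ∞, 54]
  [24, 24, 44, 55, 24, ∞]
D(3):
  [∞, 76, 76, 62, 37, 57]
  [41, ∞, 98, 53, 37, 57]
  [41, 73, ∞, 53, 37, 57]
  [41, 99, 98, ∞, 37, 57]
  [39, 39, 39, 39, ∞, 54]
  [41, 44, 44, 55, 37, ∞]
D(4):
  [∞, 76, 76, 62, 37, 57]
  [41, ∞, 98, 53, 37, 57]
  [41, 73, ∞, 53, 37, 57]
  [41, 99, 98, ∞, 37, 57]
  [39, 39, 39, 39, ∞, 54]
  [41, 55, 55, 55, 37, ∞]
D(5):
  [∞, 76, 76, 62, 37, 57]
  [41, ∞, 98, 53, 37, 57]
  [41, 73, ∞, 53, 37, 57]
  [41, 99, 98, ∞, 37, 57]
  [39, 39, 39, 39, ∞, 54]
  [41, 55, 55, 55, 37, ∞]
D(6):
  [∞, 76, 76, 62, 37, 57]
  [41, ∞, 98, 55, 37, 57]
  [41, 73, ∞, 55, 37, 57]
  [41, 99, 98, ∞, 37, 57]
  [41, 54, 54, 54, ∞, 54]
  [41, 55, 55, 55, 37, ∞]
Answer: T* = [[∞, 76, 76, 62, 37, 57], [41, ∞, 98, 55, 37, 57], [41, 73, ∞, 55, 37, 57], [41, 99, 98, ∞, 37, 57], [41, 54, 54, 54, ∞, 54], [41, 55, 55, 55, 37, ∞]]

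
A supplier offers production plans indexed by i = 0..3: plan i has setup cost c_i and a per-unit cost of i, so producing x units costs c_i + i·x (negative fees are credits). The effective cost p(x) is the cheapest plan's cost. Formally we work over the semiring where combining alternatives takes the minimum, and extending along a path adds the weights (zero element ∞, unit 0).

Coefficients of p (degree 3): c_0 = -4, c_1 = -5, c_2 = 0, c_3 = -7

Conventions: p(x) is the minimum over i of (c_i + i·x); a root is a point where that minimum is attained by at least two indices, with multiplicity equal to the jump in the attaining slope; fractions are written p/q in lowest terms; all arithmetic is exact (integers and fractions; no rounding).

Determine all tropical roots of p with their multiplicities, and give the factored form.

hull edge (i=0, c=-4) to (i=3, c=-7): slope -1, span 3
Factored form: p(x) = -7 ⊗ (x ⊕ 1) ⊗ (x ⊕ 1) ⊗ (x ⊕ 1)
Answer: roots = 1 (mult 3)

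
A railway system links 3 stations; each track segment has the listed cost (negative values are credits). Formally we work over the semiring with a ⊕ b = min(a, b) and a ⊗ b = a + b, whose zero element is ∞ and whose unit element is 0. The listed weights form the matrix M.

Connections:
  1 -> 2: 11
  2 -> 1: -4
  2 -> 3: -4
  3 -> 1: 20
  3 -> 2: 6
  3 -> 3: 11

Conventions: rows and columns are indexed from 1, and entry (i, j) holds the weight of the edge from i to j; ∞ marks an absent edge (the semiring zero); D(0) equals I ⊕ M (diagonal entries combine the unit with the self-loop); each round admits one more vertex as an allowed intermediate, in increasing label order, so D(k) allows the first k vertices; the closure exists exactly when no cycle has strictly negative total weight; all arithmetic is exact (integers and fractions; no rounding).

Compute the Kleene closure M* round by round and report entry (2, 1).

D(0):
  [0, 11, ∞]
  [-4, 0, -4]
  [20, 6, 0]
D(1):
  [0, 11, ∞]
  [-4, 0, -4]
  [20, 6, 0]
D(2):
  [0, 11, 7]
  [-4, 0, -4]
  [2, 6, 0]
D(3):
  [0, 11, 7]
  [-4, 0, -4]
  [2, 6, 0]
Answer: M*[2][1] = -4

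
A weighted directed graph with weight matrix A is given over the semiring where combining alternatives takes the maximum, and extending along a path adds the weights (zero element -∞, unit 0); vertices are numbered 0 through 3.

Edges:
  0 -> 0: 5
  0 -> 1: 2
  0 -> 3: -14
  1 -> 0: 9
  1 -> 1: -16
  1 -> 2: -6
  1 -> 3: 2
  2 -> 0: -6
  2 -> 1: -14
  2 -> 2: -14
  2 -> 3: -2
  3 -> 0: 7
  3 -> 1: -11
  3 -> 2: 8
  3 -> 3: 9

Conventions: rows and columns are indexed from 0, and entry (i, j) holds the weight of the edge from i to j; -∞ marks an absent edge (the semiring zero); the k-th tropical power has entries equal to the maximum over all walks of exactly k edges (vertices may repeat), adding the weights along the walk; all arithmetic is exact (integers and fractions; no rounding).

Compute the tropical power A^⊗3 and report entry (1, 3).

A^⊗2:
  [11, 7, -4, 4]
  [14, 11, 10, 11]
  [5, -4, 6, 7]
  [16, 9, 17, 18]
A^⊗3:
  [16, 13, 12, 13]
  [20, 16, 19, 20]
  [14, 7, 15, 16]
  [25, 18, 26, 27]
Key observation: the optimum is the walk 1->3->3->3, with weight 2 + 9 + 9 = 20.
Optimal value attained by: walk 1->3->3->3.
Answer: (A^⊗3)[1][3] = 20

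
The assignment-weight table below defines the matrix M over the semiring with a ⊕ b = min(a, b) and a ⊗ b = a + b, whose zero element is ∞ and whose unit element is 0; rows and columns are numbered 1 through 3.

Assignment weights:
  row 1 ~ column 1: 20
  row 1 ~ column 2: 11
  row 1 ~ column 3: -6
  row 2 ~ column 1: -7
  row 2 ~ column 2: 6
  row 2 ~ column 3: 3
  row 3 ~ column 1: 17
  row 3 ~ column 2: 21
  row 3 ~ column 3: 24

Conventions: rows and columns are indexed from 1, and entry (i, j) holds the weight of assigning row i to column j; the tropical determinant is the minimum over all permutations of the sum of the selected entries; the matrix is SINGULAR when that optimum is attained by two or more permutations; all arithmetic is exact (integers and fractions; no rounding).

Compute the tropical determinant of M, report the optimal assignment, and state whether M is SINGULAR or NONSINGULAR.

σ = (1, 2, 3): 20 + 6 + 24 = 50
σ = (1, 3, 2): 20 + 3 + 21 = 44
σ = (2, 1, 3): 11 + (-7) + 24 = 28
σ = (2, 3, 1): 11 + 3 + 17 = 31
σ = (3, 1, 2): (-6) + (-7) + 21 = 8
σ = (3, 2, 1): (-6) + 6 + 17 = 17
Optimal value attained by: σ = (3, 1, 2).
Answer: det⊕(M) = 8; verdict: NONSINGULAR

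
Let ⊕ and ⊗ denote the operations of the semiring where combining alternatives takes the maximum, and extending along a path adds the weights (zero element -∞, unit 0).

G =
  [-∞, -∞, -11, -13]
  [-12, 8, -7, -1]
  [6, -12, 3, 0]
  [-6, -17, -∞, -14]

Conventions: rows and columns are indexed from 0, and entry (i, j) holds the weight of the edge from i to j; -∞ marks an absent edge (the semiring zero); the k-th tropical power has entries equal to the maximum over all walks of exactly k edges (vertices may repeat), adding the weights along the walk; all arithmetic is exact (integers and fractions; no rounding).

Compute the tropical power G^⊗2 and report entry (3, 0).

G^⊗2:
  [-5, -23, -8, -11]
  [-1, 16, 1, 7]
  [9, -4, 6, 3]
  [-20, -9, -17, -18]
Key observation: the optimum is the walk 3->3->0, with weight (-14) + (-6) = -20.
Optimal value attained by: walk 3->3->0.
Answer: (G^⊗2)[3][0] = -20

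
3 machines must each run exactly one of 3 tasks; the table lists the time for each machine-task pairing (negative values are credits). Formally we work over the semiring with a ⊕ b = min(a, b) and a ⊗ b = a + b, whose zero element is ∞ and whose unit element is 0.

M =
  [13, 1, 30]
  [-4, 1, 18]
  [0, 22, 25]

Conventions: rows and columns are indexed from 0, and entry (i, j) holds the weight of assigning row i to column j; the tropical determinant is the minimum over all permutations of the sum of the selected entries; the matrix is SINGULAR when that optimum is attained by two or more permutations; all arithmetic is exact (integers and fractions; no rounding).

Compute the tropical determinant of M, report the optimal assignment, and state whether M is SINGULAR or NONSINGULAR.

σ = (0, 1, 2): 13 + 1 + 25 = 39
σ = (0, 2, 1): 13 + 18 + 22 = 53
σ = (1, 0, 2): 1 + (-4) + 25 = 22
σ = (1, 2, 0): 1 + 18 + 0 = 19
σ = (2, 0, 1): 30 + (-4) + 22 = 48
σ = (2, 1, 0): 30 + 1 + 0 = 31
Optimal value attained by: σ = (1, 2, 0).
Answer: det⊕(M) = 19; verdict: NONSINGULAR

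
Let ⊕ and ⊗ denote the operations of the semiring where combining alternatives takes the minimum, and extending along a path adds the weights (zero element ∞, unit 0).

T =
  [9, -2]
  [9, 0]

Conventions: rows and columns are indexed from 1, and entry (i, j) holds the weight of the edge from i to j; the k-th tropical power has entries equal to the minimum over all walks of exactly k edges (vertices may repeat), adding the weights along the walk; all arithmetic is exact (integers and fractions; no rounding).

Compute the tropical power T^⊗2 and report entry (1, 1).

T^⊗2:
  [7, -2]
  [9, 0]
Key observation: the optimum is the walk 1->2->1, with weight (-2) + 9 = 7.
Optimal value attained by: walk 1->2->1.
Answer: (T^⊗2)[1][1] = 7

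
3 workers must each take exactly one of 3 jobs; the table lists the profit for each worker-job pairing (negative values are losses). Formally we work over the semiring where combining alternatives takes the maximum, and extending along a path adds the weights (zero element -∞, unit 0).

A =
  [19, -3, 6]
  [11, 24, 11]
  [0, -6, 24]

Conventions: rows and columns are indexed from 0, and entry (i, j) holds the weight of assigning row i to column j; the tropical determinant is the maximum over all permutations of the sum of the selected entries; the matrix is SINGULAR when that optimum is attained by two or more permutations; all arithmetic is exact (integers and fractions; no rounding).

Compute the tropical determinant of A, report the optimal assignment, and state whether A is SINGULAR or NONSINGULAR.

σ = (0, 1, 2): 19 + 24 + 24 = 67
σ = (0, 2, 1): 19 + 11 + (-6) = 24
σ = (1, 0, 2): (-3) + 11 + 24 = 32
σ = (1, 2, 0): (-3) + 11 + 0 = 8
σ = (2, 0, 1): 6 + 11 + (-6) = 11
σ = (2, 1, 0): 6 + 24 + 0 = 30
Optimal value attained by: σ = (0, 1, 2).
Answer: det⊕(A) = 67; verdict: NONSINGULAR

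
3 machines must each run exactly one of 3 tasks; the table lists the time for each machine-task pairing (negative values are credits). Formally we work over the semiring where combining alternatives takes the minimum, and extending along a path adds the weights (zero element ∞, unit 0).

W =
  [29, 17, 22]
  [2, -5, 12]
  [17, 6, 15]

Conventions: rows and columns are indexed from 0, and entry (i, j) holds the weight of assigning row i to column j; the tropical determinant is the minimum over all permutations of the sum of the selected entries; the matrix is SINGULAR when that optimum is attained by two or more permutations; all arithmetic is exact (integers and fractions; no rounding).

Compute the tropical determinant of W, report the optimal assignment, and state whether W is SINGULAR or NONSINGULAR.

σ = (0, 1, 2): 29 + (-5) + 15 = 39
σ = (0, 2, 1): 29 + 12 + 6 = 47
σ = (1, 0, 2): 17 + 2 + 15 = 34
σ = (1, 2, 0): 17 + 12 + 17 = 46
σ = (2, 0, 1): 22 + 2 + 6 = 30
σ = (2, 1, 0): 22 + (-5) + 17 = 34
Optimal value attained by: σ = (2, 0, 1).
Answer: det⊕(W) = 30; verdict: NONSINGULAR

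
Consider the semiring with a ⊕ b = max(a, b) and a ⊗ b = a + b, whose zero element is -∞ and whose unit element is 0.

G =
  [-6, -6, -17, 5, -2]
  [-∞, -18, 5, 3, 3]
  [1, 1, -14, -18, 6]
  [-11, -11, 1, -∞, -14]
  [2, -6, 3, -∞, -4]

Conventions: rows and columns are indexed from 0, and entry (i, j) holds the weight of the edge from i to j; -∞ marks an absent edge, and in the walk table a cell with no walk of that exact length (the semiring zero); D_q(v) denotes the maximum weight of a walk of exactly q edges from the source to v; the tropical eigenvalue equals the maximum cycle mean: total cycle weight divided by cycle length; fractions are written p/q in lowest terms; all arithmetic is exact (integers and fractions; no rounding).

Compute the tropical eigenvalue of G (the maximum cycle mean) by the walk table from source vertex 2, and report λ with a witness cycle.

q=0: [-∞, -∞, 0, -∞, -∞]
q=1: [1, 1, -14, -18, 6]
q=2: [8, 0, 9, 6, 4]
q=3: [10, 10, 7, 13, 15]
q=4: [17, 9, 18, 15, 13]
q=5: [19, 19, 16, 22, 24]
Optimal cycle mean attained by: cycle 2->4->2, total 6 + 3, length 2.
Answer: λ = 9/2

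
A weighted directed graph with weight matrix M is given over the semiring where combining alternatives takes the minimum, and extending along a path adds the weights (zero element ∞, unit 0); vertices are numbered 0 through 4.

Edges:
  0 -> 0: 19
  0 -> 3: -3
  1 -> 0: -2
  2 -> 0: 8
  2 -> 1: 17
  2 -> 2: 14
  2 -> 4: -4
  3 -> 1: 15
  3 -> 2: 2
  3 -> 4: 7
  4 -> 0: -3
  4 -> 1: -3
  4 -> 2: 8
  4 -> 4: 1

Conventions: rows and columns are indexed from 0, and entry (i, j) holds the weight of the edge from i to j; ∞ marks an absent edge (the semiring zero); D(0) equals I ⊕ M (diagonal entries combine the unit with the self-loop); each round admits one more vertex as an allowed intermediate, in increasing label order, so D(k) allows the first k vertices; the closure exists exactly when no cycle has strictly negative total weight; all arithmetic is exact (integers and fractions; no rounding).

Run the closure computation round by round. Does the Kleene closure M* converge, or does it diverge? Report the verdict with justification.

D(0):
  [0, ∞, ∞, -3, ∞]
  [-2, 0, ∞, ∞, ∞]
  [8, 17, 0, ∞, -4]
  [∞, 15, 2, 0, 7]
  [-3, -3, 8, ∞, 0]
D(1):
  [0, ∞, ∞, -3, ∞]
  [-2, 0, ∞, -5, ∞]
  [8, 17, 0, 5, -4]
  [∞, 15, 2, 0, 7]
  [-3, -3, 8, -6, 0]
D(2):
  [0, ∞, ∞, -3, ∞]
  [-2, 0, ∞, -5, ∞]
  [8, 17, 0, 5, -4]
  [13, 15, 2, 0, 7]
  [-5, -3, 8, -8, 0]
D(3):
  [0, ∞, ∞, -3, ∞]
  [-2, 0, ∞, -5, ∞]
  [8, 17, 0, 5, -4]
  [10, 15, 2, 0, -2]
  [-5, -3, 8, -8, 0]
Detection: at round 4, diagonal entry (4, 4) turns strictly negative.
Key observation: the cycle 4->0->3->2->4 has total weight (-3) + (-3) + 2 + (-4), which is strictly negative.
Answer: DIVERGES — negative cycle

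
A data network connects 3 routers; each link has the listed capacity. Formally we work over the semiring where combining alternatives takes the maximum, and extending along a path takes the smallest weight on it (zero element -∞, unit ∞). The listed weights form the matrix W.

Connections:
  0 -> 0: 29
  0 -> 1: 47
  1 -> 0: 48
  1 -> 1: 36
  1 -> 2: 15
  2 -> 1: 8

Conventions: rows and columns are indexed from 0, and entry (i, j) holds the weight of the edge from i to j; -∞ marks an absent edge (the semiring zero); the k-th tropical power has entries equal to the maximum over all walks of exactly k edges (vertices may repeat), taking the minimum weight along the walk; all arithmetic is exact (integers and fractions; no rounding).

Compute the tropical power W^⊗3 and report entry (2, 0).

W^⊗2:
  [47, 36, 15]
  [36, 47, 15]
  [8, 8, 8]
W^⊗3:
  [36, 47, 15]
  [47, 36, 15]
  [8, 8, 8]
Key observation: the optimum is the walk 2->1->1->0, with weight 8 min 36 min 48 = 8.
Optimal value attained by: walk 2->1->1->0.
Answer: (W^⊗3)[2][0] = 8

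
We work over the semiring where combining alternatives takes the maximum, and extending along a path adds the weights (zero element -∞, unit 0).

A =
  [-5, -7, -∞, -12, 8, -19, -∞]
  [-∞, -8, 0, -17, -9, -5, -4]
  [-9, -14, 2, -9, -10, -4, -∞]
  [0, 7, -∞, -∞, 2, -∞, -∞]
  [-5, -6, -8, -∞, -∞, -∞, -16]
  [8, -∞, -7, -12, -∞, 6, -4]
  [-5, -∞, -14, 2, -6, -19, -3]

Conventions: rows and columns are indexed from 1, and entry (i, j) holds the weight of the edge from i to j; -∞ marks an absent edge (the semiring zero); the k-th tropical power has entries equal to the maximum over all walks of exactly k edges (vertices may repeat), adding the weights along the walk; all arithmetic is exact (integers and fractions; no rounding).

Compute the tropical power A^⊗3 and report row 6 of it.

A^⊗2:
  [3, 2, 0, -17, 3, -12, -8]
  [3, -10, 2, -2, -10, 1, -7]
  [4, -2, 4, -7, -1, 2, -8]
  [-3, -1, 7, -10, 8, 2, 3]
  [-10, -12, -6, -14, 3, -11, -10]
  [14, 1, -1, -2, 16, 12, 2]
  [2, 9, -12, -1, 4, -13, -6]
A^⊗3:
  [-2, -3, 2, -6, 11, -3, -2]
  [9, 5, 4, -5, 11, 7, -3]
  [10, 0, 6, -5, 12, 8, -2]
  [10, 2, 9, 5, 5, 8, 0]
  [-2, -3, -4, -8, -2, -5, -13]
  [20, 10, 8, 4, 22, 18, 8]
  [-1, 6, 9, -4, 10, 4, 5]
Answer: row 6 of A^⊗3 = [20, 10, 8, 4, 22, 18, 8]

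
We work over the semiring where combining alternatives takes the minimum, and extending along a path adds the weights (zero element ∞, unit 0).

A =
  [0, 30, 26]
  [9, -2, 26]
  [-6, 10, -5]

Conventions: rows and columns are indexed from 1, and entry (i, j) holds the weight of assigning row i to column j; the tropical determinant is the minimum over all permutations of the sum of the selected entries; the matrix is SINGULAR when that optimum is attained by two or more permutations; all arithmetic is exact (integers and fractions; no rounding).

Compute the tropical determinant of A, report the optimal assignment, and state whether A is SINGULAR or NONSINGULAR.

σ = (1, 2, 3): 0 + (-2) + (-5) = -7
σ = (1, 3, 2): 0 + 26 + 10 = 36
σ = (2, 1, 3): 30 + 9 + (-5) = 34
σ = (2, 3, 1): 30 + 26 + (-6) = 50
σ = (3, 1, 2): 26 + 9 + 10 = 45
σ = (3, 2, 1): 26 + (-2) + (-6) = 18
Optimal value attained by: σ = (1, 2, 3).
Answer: det⊕(A) = -7; verdict: NONSINGULAR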